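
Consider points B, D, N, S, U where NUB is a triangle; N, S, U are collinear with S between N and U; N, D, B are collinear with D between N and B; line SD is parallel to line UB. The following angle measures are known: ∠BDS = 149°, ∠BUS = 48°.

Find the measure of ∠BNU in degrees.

1. ∠NDS = 31°  [linear pair at D on NB]
2. ∠BUN = 48°  [S on ray UN]
3. ∠NBU = 31°  [SD∥UB, corresponding at D]
4. ∠BNU = 101°  [△NUB]

∠BNU = 101°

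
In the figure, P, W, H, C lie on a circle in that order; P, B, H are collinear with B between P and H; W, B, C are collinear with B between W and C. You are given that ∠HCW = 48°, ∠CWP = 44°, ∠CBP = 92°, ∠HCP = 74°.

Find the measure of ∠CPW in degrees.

∠CPW = 110°

1. ∠CHP = 44°  [same arc PC]
2. ∠CPH = 62°  [△PHC]
3. ∠PCW = 26°  [△PBC]
4. ∠CPW = 110°  [△PWC]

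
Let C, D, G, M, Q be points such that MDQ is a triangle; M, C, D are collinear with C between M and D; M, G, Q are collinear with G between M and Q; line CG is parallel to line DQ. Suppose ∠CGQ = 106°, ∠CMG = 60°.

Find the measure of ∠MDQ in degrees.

∠MDQ = 46°

1. ∠CGM = 74°  [linear pair at G on MQ]
2. ∠GCM = 46°  [△MCG]
3. ∠MDQ = 46°  [CG∥DQ, corresponding at C]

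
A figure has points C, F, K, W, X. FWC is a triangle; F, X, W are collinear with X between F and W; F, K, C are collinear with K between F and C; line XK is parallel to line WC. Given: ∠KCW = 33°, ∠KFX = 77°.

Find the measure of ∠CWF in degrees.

∠CWF = 70°

1. ∠FCW = 33°  [K on ray CF]
2. ∠CFW = 77°  [X on FW, K on FC]
3. ∠CWF = 70°  [△FWC]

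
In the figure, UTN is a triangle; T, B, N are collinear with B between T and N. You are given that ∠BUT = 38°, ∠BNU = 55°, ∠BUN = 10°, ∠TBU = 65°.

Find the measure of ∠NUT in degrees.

1. ∠BTU = 77°  [△UTB]
2. ∠TNU = 55°  [B on ray NT]
3. ∠NTU = 77°  [B on ray TN]
4. ∠NUT = 48°  [△UTN]

∠NUT = 48°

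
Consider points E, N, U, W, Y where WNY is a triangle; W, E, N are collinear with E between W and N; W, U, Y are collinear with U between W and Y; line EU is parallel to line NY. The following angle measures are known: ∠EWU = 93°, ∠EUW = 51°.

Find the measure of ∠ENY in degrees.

∠ENY = 36°

1. ∠UEW = 36°  [△WEU]
2. ∠NEU = 144°  [linear pair at E on WN]
3. ∠ENY = 36°  [EU∥NY, co-interior at N–E]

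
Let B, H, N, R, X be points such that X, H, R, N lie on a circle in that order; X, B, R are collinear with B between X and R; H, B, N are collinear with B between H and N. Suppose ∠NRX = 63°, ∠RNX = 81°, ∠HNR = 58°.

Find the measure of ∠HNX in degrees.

1. ∠NXR = 36°  [△XRN]
2. ∠NBR = 59°  [△RBN]
3. ∠NBX = 121°  [linear pair at B on XR]
4. ∠HNX = 23°  [△XBN]

∠HNX = 23°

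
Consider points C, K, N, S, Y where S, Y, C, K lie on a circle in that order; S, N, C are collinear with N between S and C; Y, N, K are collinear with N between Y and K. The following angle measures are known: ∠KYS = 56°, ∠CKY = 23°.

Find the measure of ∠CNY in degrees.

1. ∠CSY = 23°  [same arc YC]
2. ∠SNY = 101°  [△SNY]
3. ∠CNY = 79°  [linear pair at N on SC]

∠CNY = 79°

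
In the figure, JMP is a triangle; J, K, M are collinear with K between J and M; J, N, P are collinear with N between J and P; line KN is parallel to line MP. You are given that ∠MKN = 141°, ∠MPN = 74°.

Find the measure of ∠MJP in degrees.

1. ∠JKN = 39°  [linear pair at K on JM]
2. ∠JPM = 74°  [N on ray PJ]
3. ∠JMP = 39°  [KN∥MP, corresponding at K]
4. ∠MJP = 67°  [△JMP]

∠MJP = 67°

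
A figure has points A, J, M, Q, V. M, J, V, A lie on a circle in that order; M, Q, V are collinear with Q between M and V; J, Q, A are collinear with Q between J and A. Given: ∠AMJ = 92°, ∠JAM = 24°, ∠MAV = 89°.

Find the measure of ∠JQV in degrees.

1. ∠AJM = 64°  [△MJA]
2. ∠JVM = 24°  [same arc MJ]
3. ∠MJV = 91°  [cyclic MJVA, opposite ∠J+∠A]
4. ∠JMV = 65°  [△MJV]
5. ∠JQM = 51°  [△MQJ]
6. ∠JQV = 129°  [linear pair at Q on MV]

∠JQV = 129°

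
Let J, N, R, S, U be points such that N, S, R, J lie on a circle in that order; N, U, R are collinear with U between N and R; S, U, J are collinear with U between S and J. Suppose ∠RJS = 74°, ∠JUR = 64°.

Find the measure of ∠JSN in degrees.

1. ∠RNS = 74°  [same arc SR]
2. ∠NUS = 64°  [vertical angles at U]
3. ∠JSN = 42°  [△NUS]

∠JSN = 42°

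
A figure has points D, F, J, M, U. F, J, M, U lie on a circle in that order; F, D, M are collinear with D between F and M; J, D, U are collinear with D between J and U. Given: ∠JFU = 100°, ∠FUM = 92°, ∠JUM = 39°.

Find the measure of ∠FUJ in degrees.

1. ∠FJM = 88°  [cyclic FJMU, opposite ∠J+∠U]
2. ∠JFM = 39°  [same arc JM]
3. ∠FMJ = 53°  [△FJM]
4. ∠FUJ = 53°  [same arc FJ]

∠FUJ = 53°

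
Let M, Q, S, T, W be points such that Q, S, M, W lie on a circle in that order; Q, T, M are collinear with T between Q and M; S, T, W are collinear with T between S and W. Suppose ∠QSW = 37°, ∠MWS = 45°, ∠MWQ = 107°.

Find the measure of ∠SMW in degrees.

∠SMW = 99°

1. ∠QMW = 37°  [same arc QW]
2. ∠MQW = 36°  [△QMW]
3. ∠MSW = 36°  [same arc MW]
4. ∠SMW = 99°  [△SMW]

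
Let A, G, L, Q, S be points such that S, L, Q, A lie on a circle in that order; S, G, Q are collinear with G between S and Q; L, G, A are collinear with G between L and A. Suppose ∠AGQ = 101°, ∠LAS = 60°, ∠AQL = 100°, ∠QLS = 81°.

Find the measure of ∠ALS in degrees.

1. ∠LGS = 101°  [vertical angles at G]
2. ∠LQS = 60°  [same arc SL]
3. ∠LSQ = 39°  [△SLQ]
4. ∠ALS = 40°  [△SGL]

∠ALS = 40°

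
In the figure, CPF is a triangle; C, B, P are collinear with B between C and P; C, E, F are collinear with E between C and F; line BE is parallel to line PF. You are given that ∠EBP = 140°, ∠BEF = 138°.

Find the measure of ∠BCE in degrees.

1. ∠CBE = 40°  [linear pair at B on CP]
2. ∠BEC = 42°  [linear pair at E on CF]
3. ∠BCE = 98°  [△CBE]

∠BCE = 98°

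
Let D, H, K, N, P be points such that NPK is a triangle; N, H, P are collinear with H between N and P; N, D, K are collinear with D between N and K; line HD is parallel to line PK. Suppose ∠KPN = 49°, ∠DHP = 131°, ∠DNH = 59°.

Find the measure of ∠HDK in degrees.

∠HDK = 108°

1. ∠DHN = 49°  [HD∥PK, corresponding at H]
2. ∠HDN = 72°  [△NHD]
3. ∠HDK = 108°  [linear pair at D on NK]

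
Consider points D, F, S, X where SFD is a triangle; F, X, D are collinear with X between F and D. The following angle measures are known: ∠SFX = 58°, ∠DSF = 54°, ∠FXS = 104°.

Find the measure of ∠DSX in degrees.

∠DSX = 36°

1. ∠DFS = 58°  [X on ray FD]
2. ∠FDS = 68°  [△SFD]
3. ∠DXS = 76°  [linear pair at X on FD]
4. ∠SDX = 68°  [X on ray DF]
5. ∠DSX = 36°  [△SXD]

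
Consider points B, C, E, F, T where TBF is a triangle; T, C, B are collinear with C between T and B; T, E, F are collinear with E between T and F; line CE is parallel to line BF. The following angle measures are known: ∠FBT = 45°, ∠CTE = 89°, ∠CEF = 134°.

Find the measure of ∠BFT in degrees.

∠BFT = 46°

1. ∠ECT = 45°  [CE∥BF, corresponding at C]
2. ∠CET = 46°  [△TCE]
3. ∠BFT = 46°  [CE∥BF, corresponding at E]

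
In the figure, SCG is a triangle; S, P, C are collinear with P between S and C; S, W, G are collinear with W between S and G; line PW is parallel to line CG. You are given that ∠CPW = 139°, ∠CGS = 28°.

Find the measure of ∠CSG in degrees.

1. ∠SPW = 41°  [linear pair at P on SC]
2. ∠PWS = 28°  [PW∥CG, corresponding at W]
3. ∠PSW = 111°  [△SPW]
4. ∠CSG = 111°  [P on SC, W on SG]

∠CSG = 111°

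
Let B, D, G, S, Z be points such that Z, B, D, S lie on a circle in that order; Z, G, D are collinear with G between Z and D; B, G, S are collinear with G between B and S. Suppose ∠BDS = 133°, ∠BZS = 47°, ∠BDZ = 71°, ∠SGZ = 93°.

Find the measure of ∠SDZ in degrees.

∠SDZ = 62°

1. ∠BSZ = 71°  [same arc ZB]
2. ∠SBZ = 62°  [△ZBS]
3. ∠SDZ = 62°  [same arc ZS]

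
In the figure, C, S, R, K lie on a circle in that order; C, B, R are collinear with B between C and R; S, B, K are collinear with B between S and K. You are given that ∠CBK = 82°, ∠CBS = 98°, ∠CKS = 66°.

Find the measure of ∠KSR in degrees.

∠KSR = 32°

1. ∠RBS = 82°  [vertical angles at B]
2. ∠CRS = 66°  [same arc CS]
3. ∠KSR = 32°  [△SBR]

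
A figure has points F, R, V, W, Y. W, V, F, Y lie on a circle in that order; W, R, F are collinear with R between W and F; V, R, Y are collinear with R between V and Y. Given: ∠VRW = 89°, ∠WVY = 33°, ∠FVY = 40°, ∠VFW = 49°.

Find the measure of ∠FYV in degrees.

1. ∠FRY = 89°  [vertical angles at R]
2. ∠WFY = 33°  [same arc WY]
3. ∠FYV = 58°  [△FRY]

∠FYV = 58°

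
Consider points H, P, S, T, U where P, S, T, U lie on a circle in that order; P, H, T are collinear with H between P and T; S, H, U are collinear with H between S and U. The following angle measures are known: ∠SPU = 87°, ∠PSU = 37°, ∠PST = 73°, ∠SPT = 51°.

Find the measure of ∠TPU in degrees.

∠TPU = 36°

1. ∠PTU = 37°  [same arc PU]
2. ∠PUT = 107°  [cyclic PSTU, opposite ∠S+∠U]
3. ∠TPU = 36°  [△PTU]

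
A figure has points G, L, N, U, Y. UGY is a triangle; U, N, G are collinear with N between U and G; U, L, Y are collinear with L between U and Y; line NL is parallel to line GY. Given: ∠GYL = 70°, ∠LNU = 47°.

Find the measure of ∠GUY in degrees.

1. ∠GYU = 70°  [L on ray YU]
2. ∠UGY = 47°  [NL∥GY, corresponding at N]
3. ∠GUY = 63°  [△UGY]

∠GUY = 63°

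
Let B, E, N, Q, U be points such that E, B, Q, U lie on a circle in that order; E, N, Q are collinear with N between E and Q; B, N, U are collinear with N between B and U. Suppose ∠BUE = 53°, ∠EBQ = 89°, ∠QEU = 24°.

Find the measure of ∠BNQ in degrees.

∠BNQ = 103°

1. ∠BQE = 53°  [same arc EB]
2. ∠QBU = 24°  [same arc QU]
3. ∠BNQ = 103°  [△BNQ]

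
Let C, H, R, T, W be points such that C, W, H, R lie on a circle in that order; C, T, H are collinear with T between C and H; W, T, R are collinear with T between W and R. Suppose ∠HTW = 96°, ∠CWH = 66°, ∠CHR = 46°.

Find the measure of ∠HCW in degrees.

∠HCW = 50°

1. ∠CTW = 84°  [linear pair at T on CH]
2. ∠CWR = 46°  [same arc CR]
3. ∠HCW = 50°  [△CTW]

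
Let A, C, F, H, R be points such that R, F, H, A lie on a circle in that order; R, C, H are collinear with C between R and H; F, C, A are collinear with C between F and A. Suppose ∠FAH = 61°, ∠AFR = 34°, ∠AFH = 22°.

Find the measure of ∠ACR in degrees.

∠ACR = 95°

1. ∠AHR = 34°  [same arc RA]
2. ∠ACH = 85°  [△HCA]
3. ∠ACR = 95°  [linear pair at C on RH]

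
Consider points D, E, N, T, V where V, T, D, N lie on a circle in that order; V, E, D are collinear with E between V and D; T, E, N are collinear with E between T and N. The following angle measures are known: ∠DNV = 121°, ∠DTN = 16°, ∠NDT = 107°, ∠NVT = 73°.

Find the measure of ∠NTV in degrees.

1. ∠DVN = 16°  [same arc DN]
2. ∠NDV = 43°  [△VDN]
3. ∠NTV = 43°  [same arc VN]

∠NTV = 43°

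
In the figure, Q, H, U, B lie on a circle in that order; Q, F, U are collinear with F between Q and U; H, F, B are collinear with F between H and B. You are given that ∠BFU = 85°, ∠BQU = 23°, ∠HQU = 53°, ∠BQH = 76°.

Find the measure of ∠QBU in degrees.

1. ∠HBU = 53°  [same arc HU]
2. ∠BUQ = 42°  [△UFB]
3. ∠QBU = 115°  [△QUB]

∠QBU = 115°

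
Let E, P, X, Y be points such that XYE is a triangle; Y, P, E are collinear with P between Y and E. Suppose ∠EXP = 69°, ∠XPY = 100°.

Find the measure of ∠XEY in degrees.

1. ∠EPX = 80°  [linear pair at P on YE]
2. ∠PEX = 31°  [△XPE]
3. ∠XEY = 31°  [P on ray EY]

∠XEY = 31°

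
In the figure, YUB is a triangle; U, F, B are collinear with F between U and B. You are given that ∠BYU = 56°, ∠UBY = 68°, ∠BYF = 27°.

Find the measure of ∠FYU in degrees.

1. ∠BUY = 56°  [△YUB]
2. ∠FBY = 68°  [F on ray BU]
3. ∠BFY = 85°  [△YFB]
4. ∠FUY = 56°  [F on ray UB]
5. ∠UFY = 95°  [linear pair at F on UB]
6. ∠FYU = 29°  [△YUF]

∠FYU = 29°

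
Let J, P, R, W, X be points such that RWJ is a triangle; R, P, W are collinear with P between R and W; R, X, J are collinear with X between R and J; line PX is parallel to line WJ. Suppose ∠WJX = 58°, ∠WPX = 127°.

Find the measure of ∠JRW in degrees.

∠JRW = 69°

1. ∠RJW = 58°  [X on ray JR]
2. ∠RPX = 53°  [linear pair at P on RW]
3. ∠PXR = 58°  [PX∥WJ, corresponding at X]
4. ∠PRX = 69°  [△RPX]
5. ∠JRW = 69°  [P on RW, X on RJ]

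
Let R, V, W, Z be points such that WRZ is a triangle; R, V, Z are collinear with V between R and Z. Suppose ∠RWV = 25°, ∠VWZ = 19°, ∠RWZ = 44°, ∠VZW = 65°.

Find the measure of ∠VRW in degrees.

∠VRW = 71°

1. ∠WVZ = 96°  [△WVZ]
2. ∠RVW = 84°  [linear pair at V on RZ]
3. ∠VRW = 71°  [△WRV]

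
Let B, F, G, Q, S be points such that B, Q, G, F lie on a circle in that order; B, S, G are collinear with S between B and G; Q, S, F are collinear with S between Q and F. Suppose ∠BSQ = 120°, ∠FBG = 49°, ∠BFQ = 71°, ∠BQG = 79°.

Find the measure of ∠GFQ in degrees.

1. ∠BGQ = 71°  [same arc BQ]
2. ∠GBQ = 30°  [△BQG]
3. ∠GFQ = 30°  [same arc QG]

∠GFQ = 30°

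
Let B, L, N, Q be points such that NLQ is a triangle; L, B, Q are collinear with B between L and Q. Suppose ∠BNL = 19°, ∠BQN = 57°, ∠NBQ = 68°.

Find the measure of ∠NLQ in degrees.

1. ∠LBN = 112°  [linear pair at B on LQ]
2. ∠BLN = 49°  [△NLB]
3. ∠NLQ = 49°  [B on ray LQ]

∠NLQ = 49°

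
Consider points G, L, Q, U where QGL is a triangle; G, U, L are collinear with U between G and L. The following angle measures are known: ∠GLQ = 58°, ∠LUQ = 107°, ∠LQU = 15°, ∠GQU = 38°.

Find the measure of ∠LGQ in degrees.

∠LGQ = 69°

1. ∠GUQ = 73°  [linear pair at U on GL]
2. ∠QGU = 69°  [△QGU]
3. ∠LGQ = 69°  [U on ray GL]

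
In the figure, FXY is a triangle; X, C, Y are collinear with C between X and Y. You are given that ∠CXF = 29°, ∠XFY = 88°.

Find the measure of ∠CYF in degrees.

1. ∠FXY = 29°  [C on ray XY]
2. ∠FYX = 63°  [△FXY]
3. ∠CYF = 63°  [C on ray YX]

∠CYF = 63°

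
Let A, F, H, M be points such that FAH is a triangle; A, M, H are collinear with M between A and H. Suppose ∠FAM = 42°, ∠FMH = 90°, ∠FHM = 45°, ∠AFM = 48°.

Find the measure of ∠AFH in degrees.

1. ∠FAH = 42°  [M on ray AH]
2. ∠AHF = 45°  [M on ray HA]
3. ∠AFH = 93°  [△FAH]

∠AFH = 93°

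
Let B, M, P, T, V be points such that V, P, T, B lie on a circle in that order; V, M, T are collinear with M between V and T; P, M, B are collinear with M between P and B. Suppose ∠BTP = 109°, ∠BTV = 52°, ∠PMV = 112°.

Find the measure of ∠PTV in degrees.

∠PTV = 57°

1. ∠BVP = 71°  [cyclic VPTB, opposite ∠V+∠T]
2. ∠BPV = 52°  [same arc VB]
3. ∠PBV = 57°  [△VPB]
4. ∠PTV = 57°  [same arc VP]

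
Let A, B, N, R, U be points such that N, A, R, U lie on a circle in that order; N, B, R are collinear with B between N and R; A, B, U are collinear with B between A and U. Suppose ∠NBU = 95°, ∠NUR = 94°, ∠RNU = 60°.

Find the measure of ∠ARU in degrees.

∠ARU = 51°

1. ∠RBU = 85°  [linear pair at B on NR]
2. ∠NRU = 26°  [△NRU]
3. ∠RAU = 60°  [same arc RU]
4. ∠AUR = 69°  [△RBU]
5. ∠ARU = 51°  [△ARU]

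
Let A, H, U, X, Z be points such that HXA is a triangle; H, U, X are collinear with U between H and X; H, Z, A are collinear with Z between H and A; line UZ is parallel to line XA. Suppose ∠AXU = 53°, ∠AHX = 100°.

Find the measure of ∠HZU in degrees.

∠HZU = 27°

1. ∠AXH = 53°  [U on ray XH]
2. ∠HAX = 27°  [△HXA]
3. ∠HZU = 27°  [UZ∥XA, corresponding at Z]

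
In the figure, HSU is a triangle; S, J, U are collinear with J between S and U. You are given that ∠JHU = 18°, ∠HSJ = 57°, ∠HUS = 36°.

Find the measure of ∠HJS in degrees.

∠HJS = 54°

1. ∠HUJ = 36°  [J on ray US]
2. ∠HJU = 126°  [△HJU]
3. ∠HJS = 54°  [linear pair at J on SU]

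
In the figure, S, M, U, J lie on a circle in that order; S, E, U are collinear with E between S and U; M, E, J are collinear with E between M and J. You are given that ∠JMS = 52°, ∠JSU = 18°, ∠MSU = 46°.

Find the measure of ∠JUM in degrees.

1. ∠JMU = 18°  [same arc UJ]
2. ∠MJU = 46°  [same arc MU]
3. ∠JUM = 116°  [△MUJ]

∠JUM = 116°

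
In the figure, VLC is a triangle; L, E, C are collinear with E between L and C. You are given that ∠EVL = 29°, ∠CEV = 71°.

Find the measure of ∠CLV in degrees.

1. ∠LEV = 109°  [linear pair at E on LC]
2. ∠ELV = 42°  [△VLE]
3. ∠CLV = 42°  [E on ray LC]

∠CLV = 42°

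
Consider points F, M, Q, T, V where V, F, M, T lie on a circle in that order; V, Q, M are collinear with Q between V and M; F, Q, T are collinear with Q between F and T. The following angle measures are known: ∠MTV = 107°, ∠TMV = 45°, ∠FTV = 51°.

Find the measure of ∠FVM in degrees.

1. ∠MFV = 73°  [cyclic VFMT, opposite ∠F+∠T]
2. ∠FMV = 51°  [same arc VF]
3. ∠FVM = 56°  [△VFM]

∠FVM = 56°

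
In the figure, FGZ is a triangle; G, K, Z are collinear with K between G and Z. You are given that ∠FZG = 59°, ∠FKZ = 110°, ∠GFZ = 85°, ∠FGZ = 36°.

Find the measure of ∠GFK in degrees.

1. ∠FKG = 70°  [linear pair at K on GZ]
2. ∠FGK = 36°  [K on ray GZ]
3. ∠GFK = 74°  [△FGK]

∠GFK = 74°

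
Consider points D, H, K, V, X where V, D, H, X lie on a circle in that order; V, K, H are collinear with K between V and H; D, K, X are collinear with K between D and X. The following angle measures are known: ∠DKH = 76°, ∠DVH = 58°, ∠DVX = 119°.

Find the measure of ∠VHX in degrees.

∠VHX = 18°

1. ∠VKX = 76°  [vertical angles at K]
2. ∠DXH = 58°  [same arc DH]
3. ∠HKX = 104°  [linear pair at K on VH]
4. ∠VHX = 18°  [△HKX]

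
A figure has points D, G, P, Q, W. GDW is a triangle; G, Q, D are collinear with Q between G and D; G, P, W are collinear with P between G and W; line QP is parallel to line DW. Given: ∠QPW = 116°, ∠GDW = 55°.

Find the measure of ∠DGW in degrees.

1. ∠GPQ = 64°  [linear pair at P on GW]
2. ∠GQP = 55°  [QP∥DW, corresponding at Q]
3. ∠PGQ = 61°  [△GQP]
4. ∠DGW = 61°  [Q on GD, P on GW]

∠DGW = 61°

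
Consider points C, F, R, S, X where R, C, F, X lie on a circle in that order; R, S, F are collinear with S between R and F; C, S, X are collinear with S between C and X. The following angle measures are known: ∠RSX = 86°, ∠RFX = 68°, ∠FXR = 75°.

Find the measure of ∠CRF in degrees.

1. ∠CSF = 86°  [vertical angles at S]
2. ∠RCX = 68°  [same arc RX]
3. ∠CSR = 94°  [linear pair at S on RF]
4. ∠CRF = 18°  [△RSC]

∠CRF = 18°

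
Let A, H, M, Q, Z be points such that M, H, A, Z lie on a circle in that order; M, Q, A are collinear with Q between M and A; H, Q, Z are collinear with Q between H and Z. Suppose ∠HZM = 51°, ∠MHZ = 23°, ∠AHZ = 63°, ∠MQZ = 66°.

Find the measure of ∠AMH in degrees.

∠AMH = 43°

1. ∠MAZ = 23°  [same arc MZ]
2. ∠AQZ = 114°  [linear pair at Q on MA]
3. ∠AZH = 43°  [△AQZ]
4. ∠AMH = 43°  [same arc HA]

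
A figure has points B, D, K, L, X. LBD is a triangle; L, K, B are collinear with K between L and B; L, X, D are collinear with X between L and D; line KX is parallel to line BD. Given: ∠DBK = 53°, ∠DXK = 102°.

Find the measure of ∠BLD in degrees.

1. ∠DBL = 53°  [K on ray BL]
2. ∠KXL = 78°  [linear pair at X on LD]
3. ∠LKX = 53°  [KX∥BD, corresponding at K]
4. ∠KLX = 49°  [△LKX]
5. ∠BLD = 49°  [K on LB, X on LD]

∠BLD = 49°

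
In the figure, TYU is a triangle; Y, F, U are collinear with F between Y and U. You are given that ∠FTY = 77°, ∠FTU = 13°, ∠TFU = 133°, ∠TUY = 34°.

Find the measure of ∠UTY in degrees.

∠UTY = 90°

1. ∠TFY = 47°  [linear pair at F on YU]
2. ∠FYT = 56°  [△TYF]
3. ∠TYU = 56°  [F on ray YU]
4. ∠UTY = 90°  [△TYU]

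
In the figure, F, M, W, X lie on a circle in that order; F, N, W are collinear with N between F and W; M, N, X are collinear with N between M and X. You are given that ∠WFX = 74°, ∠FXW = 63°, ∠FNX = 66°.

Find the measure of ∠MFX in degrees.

1. ∠FWX = 43°  [△FWX]
2. ∠FXM = 40°  [△FNX]
3. ∠FMX = 43°  [same arc FX]
4. ∠MFX = 97°  [△FMX]

∠MFX = 97°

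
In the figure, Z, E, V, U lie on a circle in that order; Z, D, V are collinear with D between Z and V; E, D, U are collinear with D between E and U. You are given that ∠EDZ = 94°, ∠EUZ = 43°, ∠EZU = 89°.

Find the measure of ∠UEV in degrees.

1. ∠EDV = 86°  [linear pair at D on ZV]
2. ∠EVZ = 43°  [same arc ZE]
3. ∠UEV = 51°  [△EDV]

∠UEV = 51°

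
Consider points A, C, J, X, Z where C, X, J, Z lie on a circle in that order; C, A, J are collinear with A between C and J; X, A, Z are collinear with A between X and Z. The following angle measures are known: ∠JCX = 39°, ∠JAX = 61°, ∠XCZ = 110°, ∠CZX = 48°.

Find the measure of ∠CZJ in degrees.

∠CZJ = 87°

1. ∠CAZ = 61°  [vertical angles at A]
2. ∠CXZ = 22°  [△CXZ]
3. ∠JCZ = 71°  [△CAZ]
4. ∠CJZ = 22°  [same arc CZ]
5. ∠CZJ = 87°  [△CJZ]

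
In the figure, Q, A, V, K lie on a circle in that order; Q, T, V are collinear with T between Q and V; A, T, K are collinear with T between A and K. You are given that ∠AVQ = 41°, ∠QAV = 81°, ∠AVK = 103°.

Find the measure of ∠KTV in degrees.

∠KTV = 60°

1. ∠AKQ = 41°  [same arc QA]
2. ∠AQV = 58°  [△QAV]
3. ∠AQK = 77°  [cyclic QAVK, opposite ∠Q+∠V]
4. ∠KAQ = 62°  [△QAK]
5. ∠AKV = 58°  [same arc AV]
6. ∠KVQ = 62°  [same arc QK]
7. ∠KTV = 60°  [△VTK]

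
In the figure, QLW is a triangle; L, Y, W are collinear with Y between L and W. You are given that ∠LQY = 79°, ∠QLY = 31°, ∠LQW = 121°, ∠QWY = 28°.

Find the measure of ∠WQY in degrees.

∠WQY = 42°

1. ∠LYQ = 70°  [△QLY]
2. ∠QYW = 110°  [linear pair at Y on LW]
3. ∠WQY = 42°  [△QYW]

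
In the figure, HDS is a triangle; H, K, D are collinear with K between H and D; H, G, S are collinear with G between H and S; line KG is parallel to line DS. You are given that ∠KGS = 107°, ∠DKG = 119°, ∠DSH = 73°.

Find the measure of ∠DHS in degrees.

1. ∠HGK = 73°  [linear pair at G on HS]
2. ∠GKH = 61°  [linear pair at K on HD]
3. ∠GHK = 46°  [△HKG]
4. ∠DHS = 46°  [K on HD, G on HS]

∠DHS = 46°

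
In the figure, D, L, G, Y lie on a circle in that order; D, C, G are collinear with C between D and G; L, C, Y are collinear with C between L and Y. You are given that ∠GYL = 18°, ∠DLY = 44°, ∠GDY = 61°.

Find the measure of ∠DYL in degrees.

1. ∠GDL = 18°  [same arc LG]
2. ∠DCL = 118°  [△DCL]
3. ∠GLY = 61°  [same arc GY]
4. ∠GCL = 62°  [linear pair at C on DG]
5. ∠DGL = 57°  [△LCG]
6. ∠DYL = 57°  [same arc DL]

∠DYL = 57°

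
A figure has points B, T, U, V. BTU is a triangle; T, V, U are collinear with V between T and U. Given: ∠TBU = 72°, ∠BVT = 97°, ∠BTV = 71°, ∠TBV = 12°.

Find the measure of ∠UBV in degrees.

∠UBV = 60°

1. ∠BVU = 83°  [linear pair at V on TU]
2. ∠BTU = 71°  [V on ray TU]
3. ∠BUT = 37°  [△BTU]
4. ∠BUV = 37°  [V on ray UT]
5. ∠UBV = 60°  [△BVU]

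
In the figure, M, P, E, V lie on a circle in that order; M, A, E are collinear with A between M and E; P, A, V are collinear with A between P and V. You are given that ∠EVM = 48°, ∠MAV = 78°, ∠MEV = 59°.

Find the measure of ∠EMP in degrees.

∠EMP = 19°

1. ∠EAP = 78°  [vertical angles at A]
2. ∠MPV = 59°  [same arc MV]
3. ∠MAP = 102°  [linear pair at A on ME]
4. ∠EMP = 19°  [△MAP]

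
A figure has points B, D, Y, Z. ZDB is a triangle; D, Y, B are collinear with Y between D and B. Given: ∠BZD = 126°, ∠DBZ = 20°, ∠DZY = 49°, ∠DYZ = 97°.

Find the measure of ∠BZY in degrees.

1. ∠YBZ = 20°  [Y on ray BD]
2. ∠BYZ = 83°  [linear pair at Y on DB]
3. ∠BZY = 77°  [△ZYB]

∠BZY = 77°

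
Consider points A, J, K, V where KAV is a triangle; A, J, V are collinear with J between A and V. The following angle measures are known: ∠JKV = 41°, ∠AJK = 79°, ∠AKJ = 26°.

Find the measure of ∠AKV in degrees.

1. ∠JAK = 75°  [△KAJ]
2. ∠KJV = 101°  [linear pair at J on AV]
3. ∠KAV = 75°  [J on ray AV]
4. ∠JVK = 38°  [△KJV]
5. ∠AVK = 38°  [J on ray VA]
6. ∠AKV = 67°  [△KAV]

∠AKV = 67°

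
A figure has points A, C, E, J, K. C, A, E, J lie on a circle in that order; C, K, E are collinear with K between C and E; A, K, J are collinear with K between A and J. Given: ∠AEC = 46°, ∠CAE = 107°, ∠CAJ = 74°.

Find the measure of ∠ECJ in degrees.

∠ECJ = 33°

1. ∠CJE = 73°  [cyclic CAEJ, opposite ∠A+∠J]
2. ∠CEJ = 74°  [same arc CJ]
3. ∠ECJ = 33°  [△CEJ]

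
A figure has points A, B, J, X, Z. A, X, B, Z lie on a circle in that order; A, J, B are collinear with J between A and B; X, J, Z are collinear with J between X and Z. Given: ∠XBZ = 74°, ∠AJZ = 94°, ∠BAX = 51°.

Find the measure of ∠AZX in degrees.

1. ∠XAZ = 106°  [cyclic AXBZ, opposite ∠A+∠B]
2. ∠BJX = 94°  [vertical angles at J]
3. ∠AJX = 86°  [linear pair at J on AB]
4. ∠AXZ = 43°  [△AJX]
5. ∠AZX = 31°  [△AXZ]

∠AZX = 31°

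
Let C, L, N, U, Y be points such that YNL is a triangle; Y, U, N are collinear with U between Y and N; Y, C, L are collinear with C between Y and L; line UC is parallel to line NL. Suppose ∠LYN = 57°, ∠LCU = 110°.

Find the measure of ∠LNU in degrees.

∠LNU = 53°

1. ∠CYU = 57°  [U on YN, C on YL]
2. ∠UCY = 70°  [linear pair at C on YL]
3. ∠CUY = 53°  [△YUC]
4. ∠CUN = 127°  [linear pair at U on YN]
5. ∠LNU = 53°  [UC∥NL, co-interior at N–U]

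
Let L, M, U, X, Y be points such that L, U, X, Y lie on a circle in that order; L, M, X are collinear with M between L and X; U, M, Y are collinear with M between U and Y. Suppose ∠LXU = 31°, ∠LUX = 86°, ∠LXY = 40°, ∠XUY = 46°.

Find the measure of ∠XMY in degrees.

1. ∠LYU = 31°  [same arc LU]
2. ∠LYX = 94°  [cyclic LUXY, opposite ∠U+∠Y]
3. ∠XLY = 46°  [△LXY]
4. ∠LMY = 103°  [△LMY]
5. ∠XMY = 77°  [linear pair at M on LX]

∠XMY = 77°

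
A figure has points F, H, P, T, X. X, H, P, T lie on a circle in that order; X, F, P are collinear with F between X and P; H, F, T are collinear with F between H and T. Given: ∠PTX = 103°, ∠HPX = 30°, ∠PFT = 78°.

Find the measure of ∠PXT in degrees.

∠PXT = 48°

1. ∠HTX = 30°  [same arc XH]
2. ∠TFX = 102°  [linear pair at F on XP]
3. ∠PXT = 48°  [△XFT]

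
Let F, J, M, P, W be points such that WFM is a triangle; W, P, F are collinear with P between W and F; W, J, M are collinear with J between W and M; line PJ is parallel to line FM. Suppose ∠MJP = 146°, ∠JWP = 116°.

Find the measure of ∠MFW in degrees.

∠MFW = 30°

1. ∠PJW = 34°  [linear pair at J on WM]
2. ∠JPW = 30°  [△WPJ]
3. ∠MFW = 30°  [PJ∥FM, corresponding at P]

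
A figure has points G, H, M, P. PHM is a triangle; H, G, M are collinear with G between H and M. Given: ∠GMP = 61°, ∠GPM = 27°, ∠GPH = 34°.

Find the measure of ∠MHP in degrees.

1. ∠MGP = 92°  [△PGM]
2. ∠HGP = 88°  [linear pair at G on HM]
3. ∠GHP = 58°  [△PHG]
4. ∠MHP = 58°  [G on ray HM]

∠MHP = 58°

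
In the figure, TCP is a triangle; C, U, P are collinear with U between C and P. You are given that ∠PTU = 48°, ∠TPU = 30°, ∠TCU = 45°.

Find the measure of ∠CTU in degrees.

1. ∠PUT = 102°  [△TUP]
2. ∠CUT = 78°  [linear pair at U on CP]
3. ∠CTU = 57°  [△TCU]

∠CTU = 57°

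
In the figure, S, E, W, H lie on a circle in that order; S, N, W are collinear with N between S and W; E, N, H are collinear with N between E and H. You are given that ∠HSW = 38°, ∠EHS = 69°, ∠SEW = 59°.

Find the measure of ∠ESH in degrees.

∠ESH = 90°

1. ∠SHW = 121°  [cyclic SEWH, opposite ∠E+∠H]
2. ∠HWS = 21°  [△SWH]
3. ∠HES = 21°  [same arc SH]
4. ∠ESH = 90°  [△SEH]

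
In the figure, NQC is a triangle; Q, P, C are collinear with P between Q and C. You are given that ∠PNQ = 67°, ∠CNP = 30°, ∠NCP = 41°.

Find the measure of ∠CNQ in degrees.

∠CNQ = 97°

1. ∠CPN = 109°  [△NPC]
2. ∠NCQ = 41°  [P on ray CQ]
3. ∠NPQ = 71°  [linear pair at P on QC]
4. ∠NQP = 42°  [△NQP]
5. ∠CQN = 42°  [P on ray QC]
6. ∠CNQ = 97°  [△NQC]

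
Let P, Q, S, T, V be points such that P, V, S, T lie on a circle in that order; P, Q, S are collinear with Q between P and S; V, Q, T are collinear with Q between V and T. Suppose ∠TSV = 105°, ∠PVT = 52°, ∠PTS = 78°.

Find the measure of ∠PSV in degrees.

1. ∠TPV = 75°  [cyclic PVST, opposite ∠P+∠S]
2. ∠PTV = 53°  [△PVT]
3. ∠PSV = 53°  [same arc PV]

∠PSV = 53°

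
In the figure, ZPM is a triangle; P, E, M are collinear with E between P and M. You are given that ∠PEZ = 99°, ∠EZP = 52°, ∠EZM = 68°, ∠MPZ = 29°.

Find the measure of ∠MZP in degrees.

∠MZP = 120°

1. ∠MEZ = 81°  [linear pair at E on PM]
2. ∠EMZ = 31°  [△ZEM]
3. ∠PMZ = 31°  [E on ray MP]
4. ∠MZP = 120°  [△ZPM]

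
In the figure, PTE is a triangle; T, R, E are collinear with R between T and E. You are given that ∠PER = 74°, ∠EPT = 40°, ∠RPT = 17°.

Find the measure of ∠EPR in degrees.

∠EPR = 23°

1. ∠PET = 74°  [R on ray ET]
2. ∠ETP = 66°  [△PTE]
3. ∠PTR = 66°  [R on ray TE]
4. ∠PRT = 97°  [△PTR]
5. ∠ERP = 83°  [linear pair at R on TE]
6. ∠EPR = 23°  [△PRE]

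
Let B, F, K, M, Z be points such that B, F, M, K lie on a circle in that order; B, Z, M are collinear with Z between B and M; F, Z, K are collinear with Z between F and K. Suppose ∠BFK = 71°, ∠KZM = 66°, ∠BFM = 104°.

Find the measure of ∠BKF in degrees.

∠BKF = 33°

1. ∠BMK = 71°  [same arc BK]
2. ∠BZK = 114°  [linear pair at Z on BM]
3. ∠BKM = 76°  [cyclic BFMK, opposite ∠F+∠K]
4. ∠KBM = 33°  [△BMK]
5. ∠BKF = 33°  [△BZK]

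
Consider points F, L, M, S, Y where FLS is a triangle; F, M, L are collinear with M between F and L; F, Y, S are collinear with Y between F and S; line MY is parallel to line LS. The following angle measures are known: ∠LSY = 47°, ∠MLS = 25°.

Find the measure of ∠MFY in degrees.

1. ∠FSL = 47°  [Y on ray SF]
2. ∠FLS = 25°  [M on ray LF]
3. ∠LFS = 108°  [△FLS]
4. ∠MFY = 108°  [M on FL, Y on FS]

∠MFY = 108°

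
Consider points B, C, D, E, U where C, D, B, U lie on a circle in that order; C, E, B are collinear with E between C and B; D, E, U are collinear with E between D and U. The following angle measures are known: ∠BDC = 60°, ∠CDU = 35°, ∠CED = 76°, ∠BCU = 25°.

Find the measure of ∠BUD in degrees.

∠BUD = 69°

1. ∠CBU = 35°  [same arc CU]
2. ∠BEU = 76°  [vertical angles at E]
3. ∠BUD = 69°  [△BEU]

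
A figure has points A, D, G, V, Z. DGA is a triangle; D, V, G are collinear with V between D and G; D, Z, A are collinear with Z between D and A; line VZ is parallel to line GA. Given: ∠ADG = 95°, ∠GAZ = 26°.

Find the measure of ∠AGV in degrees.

∠AGV = 59°

1. ∠DAG = 26°  [Z on ray AD]
2. ∠AGD = 59°  [△DGA]
3. ∠AGV = 59°  [V on ray GD]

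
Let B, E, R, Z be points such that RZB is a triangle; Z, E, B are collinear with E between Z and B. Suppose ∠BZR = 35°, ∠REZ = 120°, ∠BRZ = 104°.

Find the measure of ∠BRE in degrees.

1. ∠RBZ = 41°  [△RZB]
2. ∠BER = 60°  [linear pair at E on ZB]
3. ∠EBR = 41°  [E on ray BZ]
4. ∠BRE = 79°  [△REB]

∠BRE = 79°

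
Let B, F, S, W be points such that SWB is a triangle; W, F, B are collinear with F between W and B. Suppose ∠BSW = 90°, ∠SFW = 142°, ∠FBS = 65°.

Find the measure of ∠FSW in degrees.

1. ∠SBW = 65°  [F on ray BW]
2. ∠BWS = 25°  [△SWB]
3. ∠FWS = 25°  [F on ray WB]
4. ∠FSW = 13°  [△SWF]

∠FSW = 13°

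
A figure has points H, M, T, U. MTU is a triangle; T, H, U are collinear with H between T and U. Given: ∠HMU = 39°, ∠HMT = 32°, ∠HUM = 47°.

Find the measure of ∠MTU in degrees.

∠MTU = 62°

1. ∠MHU = 94°  [△MHU]
2. ∠MHT = 86°  [linear pair at H on TU]
3. ∠HTM = 62°  [△MTH]
4. ∠MTU = 62°  [H on ray TU]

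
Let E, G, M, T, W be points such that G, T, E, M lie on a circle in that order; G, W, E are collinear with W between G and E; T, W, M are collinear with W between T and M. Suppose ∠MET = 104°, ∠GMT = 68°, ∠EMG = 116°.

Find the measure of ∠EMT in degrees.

1. ∠GET = 68°  [same arc GT]
2. ∠ETG = 64°  [cyclic GTEM, opposite ∠T+∠M]
3. ∠EGT = 48°  [△GTE]
4. ∠EMT = 48°  [same arc TE]

∠EMT = 48°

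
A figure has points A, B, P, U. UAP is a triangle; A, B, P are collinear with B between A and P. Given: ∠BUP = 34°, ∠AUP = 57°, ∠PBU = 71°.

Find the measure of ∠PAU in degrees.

∠PAU = 48°

1. ∠BPU = 75°  [△UBP]
2. ∠APU = 75°  [B on ray PA]
3. ∠PAU = 48°  [△UAP]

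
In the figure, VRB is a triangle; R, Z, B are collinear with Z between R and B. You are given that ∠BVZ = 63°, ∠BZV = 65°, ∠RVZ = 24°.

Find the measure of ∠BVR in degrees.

∠BVR = 87°

1. ∠VBZ = 52°  [△VZB]
2. ∠RZV = 115°  [linear pair at Z on RB]
3. ∠VRZ = 41°  [△VRZ]
4. ∠RBV = 52°  [Z on ray BR]
5. ∠BRV = 41°  [Z on ray RB]
6. ∠BVR = 87°  [△VRB]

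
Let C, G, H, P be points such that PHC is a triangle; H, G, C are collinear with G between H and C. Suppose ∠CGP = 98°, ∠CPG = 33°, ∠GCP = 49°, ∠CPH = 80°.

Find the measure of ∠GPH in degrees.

∠GPH = 47°

1. ∠HGP = 82°  [linear pair at G on HC]
2. ∠HCP = 49°  [G on ray CH]
3. ∠CHP = 51°  [△PHC]
4. ∠GHP = 51°  [G on ray HC]
5. ∠GPH = 47°  [△PHG]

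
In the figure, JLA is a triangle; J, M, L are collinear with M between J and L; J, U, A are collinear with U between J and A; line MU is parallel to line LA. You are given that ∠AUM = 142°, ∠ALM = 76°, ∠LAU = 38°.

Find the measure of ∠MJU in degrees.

∠MJU = 66°

1. ∠ALJ = 76°  [M on ray LJ]
2. ∠JAL = 38°  [U on ray AJ]
3. ∠AJL = 66°  [△JLA]
4. ∠MJU = 66°  [M on JL, U on JA]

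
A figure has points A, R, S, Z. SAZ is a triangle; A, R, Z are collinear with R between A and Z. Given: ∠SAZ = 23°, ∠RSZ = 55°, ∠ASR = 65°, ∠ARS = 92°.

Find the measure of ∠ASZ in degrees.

∠ASZ = 120°

1. ∠SRZ = 88°  [linear pair at R on AZ]
2. ∠RZS = 37°  [△SRZ]
3. ∠AZS = 37°  [R on ray ZA]
4. ∠ASZ = 120°  [△SAZ]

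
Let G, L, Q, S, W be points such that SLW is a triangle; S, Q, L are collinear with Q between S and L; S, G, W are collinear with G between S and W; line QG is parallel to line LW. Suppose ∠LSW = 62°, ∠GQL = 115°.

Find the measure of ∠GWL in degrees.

∠GWL = 53°

1. ∠GSQ = 62°  [Q on SL, G on SW]
2. ∠GQS = 65°  [linear pair at Q on SL]
3. ∠QGS = 53°  [△SQG]
4. ∠QGW = 127°  [linear pair at G on SW]
5. ∠GWL = 53°  [QG∥LW, co-interior at W–G]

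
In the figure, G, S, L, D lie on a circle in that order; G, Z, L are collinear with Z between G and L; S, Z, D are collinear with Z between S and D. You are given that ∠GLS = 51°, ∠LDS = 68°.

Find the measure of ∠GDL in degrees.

1. ∠LGS = 68°  [same arc SL]
2. ∠GSL = 61°  [△GSL]
3. ∠GDL = 119°  [cyclic GSLD, opposite ∠S+∠D]

∠GDL = 119°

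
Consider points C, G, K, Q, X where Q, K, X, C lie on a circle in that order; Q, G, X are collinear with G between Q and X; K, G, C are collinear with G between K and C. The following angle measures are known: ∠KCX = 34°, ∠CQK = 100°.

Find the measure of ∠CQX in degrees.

1. ∠CXK = 80°  [cyclic QKXC, opposite ∠Q+∠X]
2. ∠CKX = 66°  [△KXC]
3. ∠CQX = 66°  [same arc XC]

∠CQX = 66°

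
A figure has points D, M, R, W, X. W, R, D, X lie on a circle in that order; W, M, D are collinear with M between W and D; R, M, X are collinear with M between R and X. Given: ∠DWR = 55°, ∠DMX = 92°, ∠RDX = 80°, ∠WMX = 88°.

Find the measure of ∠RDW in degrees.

∠RDW = 47°

1. ∠DXR = 55°  [same arc RD]
2. ∠DRX = 45°  [△RDX]
3. ∠DMR = 88°  [vertical angles at M]
4. ∠RDW = 47°  [△RMD]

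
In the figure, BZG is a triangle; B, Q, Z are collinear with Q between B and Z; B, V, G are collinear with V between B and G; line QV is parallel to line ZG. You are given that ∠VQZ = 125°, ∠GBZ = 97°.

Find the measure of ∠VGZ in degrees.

∠VGZ = 28°

1. ∠BQV = 55°  [linear pair at Q on BZ]
2. ∠QBV = 97°  [Q on BZ, V on BG]
3. ∠BVQ = 28°  [△BQV]
4. ∠GVQ = 152°  [linear pair at V on BG]
5. ∠VGZ = 28°  [QV∥ZG, co-interior at G–V]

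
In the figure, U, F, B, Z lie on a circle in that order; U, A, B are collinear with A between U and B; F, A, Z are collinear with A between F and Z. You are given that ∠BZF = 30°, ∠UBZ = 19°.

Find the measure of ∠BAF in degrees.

1. ∠BUF = 30°  [same arc FB]
2. ∠UFZ = 19°  [same arc UZ]
3. ∠FAU = 131°  [△UAF]
4. ∠BAF = 49°  [linear pair at A on UB]

∠BAF = 49°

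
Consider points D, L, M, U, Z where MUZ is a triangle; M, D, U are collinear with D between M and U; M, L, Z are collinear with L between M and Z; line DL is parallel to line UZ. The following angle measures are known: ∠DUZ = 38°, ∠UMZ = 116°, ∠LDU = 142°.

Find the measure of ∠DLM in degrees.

∠DLM = 26°

1. ∠MUZ = 38°  [D on ray UM]
2. ∠MZU = 26°  [△MUZ]
3. ∠DLM = 26°  [DL∥UZ, corresponding at L]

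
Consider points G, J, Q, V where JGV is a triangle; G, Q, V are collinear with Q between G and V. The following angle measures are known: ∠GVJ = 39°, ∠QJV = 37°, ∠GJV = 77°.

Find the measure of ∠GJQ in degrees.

∠GJQ = 40°

1. ∠JGV = 64°  [△JGV]
2. ∠JVQ = 39°  [Q on ray VG]
3. ∠JQV = 104°  [△JQV]
4. ∠JGQ = 64°  [Q on ray GV]
5. ∠GQJ = 76°  [linear pair at Q on GV]
6. ∠GJQ = 40°  [△JGQ]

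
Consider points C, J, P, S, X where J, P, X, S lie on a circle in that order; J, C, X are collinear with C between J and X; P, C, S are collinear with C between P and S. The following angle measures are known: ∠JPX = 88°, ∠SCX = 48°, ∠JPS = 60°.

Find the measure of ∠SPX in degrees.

∠SPX = 28°

1. ∠JSX = 92°  [cyclic JPXS, opposite ∠P+∠S]
2. ∠JXS = 60°  [same arc JS]
3. ∠SJX = 28°  [△JXS]
4. ∠SPX = 28°  [same arc XS]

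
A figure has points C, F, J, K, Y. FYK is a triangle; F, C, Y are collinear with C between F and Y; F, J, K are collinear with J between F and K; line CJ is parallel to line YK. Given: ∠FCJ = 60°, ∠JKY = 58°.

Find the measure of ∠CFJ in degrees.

∠CFJ = 62°

1. ∠FYK = 60°  [CJ∥YK, corresponding at C]
2. ∠FKY = 58°  [J on ray KF]
3. ∠KFY = 62°  [△FYK]
4. ∠CFJ = 62°  [C on FY, J on FK]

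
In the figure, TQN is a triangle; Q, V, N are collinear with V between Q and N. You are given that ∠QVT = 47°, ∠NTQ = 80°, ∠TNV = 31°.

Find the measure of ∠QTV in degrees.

1. ∠QNT = 31°  [V on ray NQ]
2. ∠NQT = 69°  [△TQN]
3. ∠TQV = 69°  [V on ray QN]
4. ∠QTV = 64°  [△TQV]

∠QTV = 64°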